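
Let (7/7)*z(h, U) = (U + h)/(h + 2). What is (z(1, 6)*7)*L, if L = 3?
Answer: 49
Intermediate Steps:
z(h, U) = (U + h)/(2 + h) (z(h, U) = (U + h)/(h + 2) = (U + h)/(2 + h))
(z(1, 6)*7)*L = (((6 + 1)/(2 + 1))*7)*3 = ((7/3)*7)*3 = (49/3)*3 = 49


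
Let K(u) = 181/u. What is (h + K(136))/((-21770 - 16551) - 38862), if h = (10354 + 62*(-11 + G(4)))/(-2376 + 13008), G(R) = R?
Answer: -409189/13950364152 ≈ -2.9332e-5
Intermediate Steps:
h = 1240/1329 (h = (10354 + 62*(-11 + 4))/(-2376 + 13008) = (10354 + 62*(-7))/10632 = (10354 - 434)*(1/10632) = 9920*(1/10632) = 1240/1329 ≈ 0.93303)
(h + K(136))/((-21770 - 16551) - 38862) = (1240/1329 + 181/136)/((-21770 - 16551) - 38862) = (1240/1329 + 181*(1/136))/(-38321 - 38862) = (1240/1329 + 181/136)/(-77183) = (409189/180744)*(-1/77183) = -409189/13950364152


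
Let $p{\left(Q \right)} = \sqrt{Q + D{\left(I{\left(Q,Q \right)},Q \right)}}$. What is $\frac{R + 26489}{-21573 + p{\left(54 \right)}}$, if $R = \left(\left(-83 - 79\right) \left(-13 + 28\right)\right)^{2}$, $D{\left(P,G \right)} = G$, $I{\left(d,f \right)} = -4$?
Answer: $- \frac{4739179811}{17236823} - \frac{11862778 \sqrt{3}}{155131407} \approx -275.08$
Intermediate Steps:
$R = 5904900$ ($R = \left(\left(-162\right) 15\right)^{2} = \left(-2430\right)^{2} = 5904900$)
$p{\left(Q \right)} = \sqrt{2} \sqrt{Q}$ ($p{\left(Q \right)} = \sqrt{Q + Q} = \sqrt{2 Q} = \sqrt{2} \sqrt{Q}$)
$\frac{R + 26489}{-21573 + p{\left(54 \right)}} = \frac{5904900 + 26489}{-21573 + \sqrt{2} \sqrt{54}} = \frac{5931389}{-21573 + \sqrt{2} \cdot 3 \sqrt{6}} = \frac{5931389}{-21573 + 6 \sqrt{3}}$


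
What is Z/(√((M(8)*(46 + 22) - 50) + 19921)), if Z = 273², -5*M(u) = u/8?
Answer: 74529*√496435/99287 ≈ 528.89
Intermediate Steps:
M(u) = -u/40 (M(u) = -u/(5*8) = -u/40)
Z = 74529
Z/(√((M(8)*(46 + 22) - 50) + 19921)) = 74529/(√(((-1/40*8)*(46 + 22) - 50) + 19921)) = 74529/(√((-⅕*68 - 50) + 19921)) = 74529/(√((-68/5 - 50) + 19921)) = 74529/(√(-318/5 + 19921)) = 74529/(√(99287/5)) = 74529/((√496435/5)) = 74529*(√496435/99287) = 74529*√496435/99287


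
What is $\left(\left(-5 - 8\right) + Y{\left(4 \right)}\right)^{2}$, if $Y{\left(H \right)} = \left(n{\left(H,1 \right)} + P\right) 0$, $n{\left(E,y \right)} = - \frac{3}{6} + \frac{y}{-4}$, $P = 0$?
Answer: $169$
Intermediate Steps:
$n{\left(E,y \right)} = - \frac{1}{2} - \frac{y}{4}$ ($n{\left(E,y \right)} = \left(-3\right) \frac{1}{6} + y \left(- \frac{1}{4}\right) = - \frac{1}{2} - \frac{y}{4}$)
$Y{\left(H \right)} = 0$ ($Y{\left(H \right)} = \left(\left(- \frac{1}{2} - \frac{1}{4}\right) + 0\right) 0 = \left(- \frac{3}{4} + 0\right) 0 = \left(- \frac{3}{4}\right) 0 = 0$)
$\left(\left(-5 - 8\right) + Y{\left(4 \right)}\right)^{2} = \left(\left(-5 - 8\right) + 0\right)^{2} = \left(-13 + 0\right)^{2} = \left(-13\right)^{2} = 169$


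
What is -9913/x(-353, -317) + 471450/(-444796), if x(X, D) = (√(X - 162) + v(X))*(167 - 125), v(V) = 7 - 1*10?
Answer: 237676387/815755864 + 9913*I*√515/22008 ≈ 0.29136 + 10.222*I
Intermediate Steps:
v(V) = -3 (v(V) = 7 - 10 = -3)
x(X, D) = -126 + 42*√(-162 + X) (x(X, D) = (√(X - 162) - 3)*(167 - 125) = (√(-162 + X) - 3)*42 = (-3 + √(-162 + X))*42 = -126 + 42*√(-162 + X))
-9913/x(-353, -317) + 471450/(-444796) = -9913/(-126 + 42*√(-162 - 353)) + 471450/(-444796) = -9913/(-126 + 42*√(-515)) + 471450*(-1/444796) = -9913/(-126 + 42*(I*√515)) - 235725/222398 = -9913/(-126 + 42*I*√515) - 235725/222398 = -235725/222398 - 9913/(-126 + 42*I*√515)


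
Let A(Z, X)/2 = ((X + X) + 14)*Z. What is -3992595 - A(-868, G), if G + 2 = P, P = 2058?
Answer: 3170141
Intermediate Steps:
G = 2056 (G = -2 + 2058 = 2056)
A(Z, X) = 2*Z*(14 + 2*X) (A(Z, X) = 2*(((X + X) + 14)*Z) = 2*((2*X + 14)*Z) = 2*((14 + 2*X)*Z) = 2*(Z*(14 + 2*X)) = 2*Z*(14 + 2*X))
-3992595 - A(-868, G) = -3992595 - 4*(-868)*(7 + 2056) = -3992595 - 4*(-868)*2063 = -3992595 - 1*(-7162736) = -3992595 + 7162736 = 3170141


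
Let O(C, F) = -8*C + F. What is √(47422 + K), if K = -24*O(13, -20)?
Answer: √50398 ≈ 224.49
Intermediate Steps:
O(C, F) = F - 8*C
K = 2976 (K = -24*(-20 - 8*13) = -24*(-20 - 104) = -24*(-124) = 2976)
√(47422 + K) = √(47422 + 2976) = √50398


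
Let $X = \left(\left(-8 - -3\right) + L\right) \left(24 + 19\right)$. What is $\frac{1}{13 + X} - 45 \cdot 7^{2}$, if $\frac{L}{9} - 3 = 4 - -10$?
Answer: $- \frac{14061284}{6377} \approx -2205.0$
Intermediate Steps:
$L = 153$ ($L = 27 + 9 \left(4 - -10\right) = 27 + 9 \left(4 + 10\right) = 27 + 9 \cdot 14 = 27 + 126 = 153$)
$X = 6364$ ($X = \left(\left(-8 - -3\right) + 153\right) \left(24 + 19\right) = \left(\left(-8 + 3\right) + 153\right) 43 = \left(-5 + 153\right) 43 = 148 \cdot 43 = 6364$)
$\frac{1}{13 + X} - 45 \cdot 7^{2} = \frac{1}{13 + 6364} - 45 \cdot 7^{2} = \frac{1}{6377} - 2205 = - \frac{14061284}{6377}$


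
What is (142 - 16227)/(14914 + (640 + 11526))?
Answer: -3217/5416 ≈ -0.59398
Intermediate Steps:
(142 - 16227)/(14914 + (640 + 11526)) = -16085/(14914 + 12166) = -16085/27080 = -16085*1/27080 = -3217/5416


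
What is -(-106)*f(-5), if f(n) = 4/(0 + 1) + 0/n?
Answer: 424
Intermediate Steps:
f(n) = 4 (f(n) = 4/1 + 0 = 4*1 + 0 = 4 + 0 = 4)
-(-106)*f(-5) = -(-106)*4 = -53*(-8) = 424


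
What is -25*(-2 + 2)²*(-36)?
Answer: 0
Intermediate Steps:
-25*(-2 + 2)²*(-36) = -25*0²*(-36) = -25*0*(-36) = 0*(-36) = 0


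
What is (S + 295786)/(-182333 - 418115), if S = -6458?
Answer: -18083/37528 ≈ -0.48185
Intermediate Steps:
(S + 295786)/(-182333 - 418115) = (-6458 + 295786)/(-182333 - 418115) = 289328/(-600448) = 289328*(-1/600448) = -18083/37528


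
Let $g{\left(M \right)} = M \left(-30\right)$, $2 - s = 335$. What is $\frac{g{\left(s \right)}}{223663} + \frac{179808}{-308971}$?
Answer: $- \frac{37129776414}{69105380773} \approx -0.53729$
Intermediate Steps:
$s = -333$ ($s = 2 - 335 = -333$)
$g{\left(M \right)} = - 30 M$
$\frac{g{\left(s \right)}}{223663} + \frac{179808}{-308971} = \frac{\left(-30\right) \left(-333\right)}{223663} + \frac{179808}{-308971} = 9990 \cdot \frac{1}{223663} + 179808 \left(- \frac{1}{308971}\right) = \frac{9990}{223663} - \frac{179808}{308971} = - \frac{37129776414}{69105380773}$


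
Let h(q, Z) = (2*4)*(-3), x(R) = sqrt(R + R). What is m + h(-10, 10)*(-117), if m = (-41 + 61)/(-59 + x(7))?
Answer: 9734156/3467 - 20*sqrt(14)/3467 ≈ 2807.6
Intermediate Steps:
x(R) = sqrt(2)*sqrt(R) (x(R) = sqrt(2*R) = sqrt(2)*sqrt(R))
h(q, Z) = -24 (h(q, Z) = 8*(-3) = -24)
m = 20/(-59 + sqrt(14)) (m = (-41 + 61)/(-59 + sqrt(2)*sqrt(7)) = 20/(-59 + sqrt(14)) ≈ -0.36194)
m + h(-10, 10)*(-117) = (-1180/3467 - 20*sqrt(14)/3467) - 24*(-117) = (-1180/3467 - 20*sqrt(14)/3467) + 2808 = 9734156/3467 - 20*sqrt(14)/3467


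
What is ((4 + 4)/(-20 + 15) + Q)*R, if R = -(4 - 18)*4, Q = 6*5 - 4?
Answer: 6832/5 ≈ 1366.4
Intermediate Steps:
Q = 26 (Q = 30 - 4 = 26)
R = 56 (R = -1*(-14)*4 = 14*4 = 56)
((4 + 4)/(-20 + 15) + Q)*R = ((4 + 4)/(-20 + 15) + 26)*56 = (8/(-5) + 26)*56 = (8*(-1/5) + 26)*56 = (-8/5 + 26)*56 = (122/5)*56 = 6832/5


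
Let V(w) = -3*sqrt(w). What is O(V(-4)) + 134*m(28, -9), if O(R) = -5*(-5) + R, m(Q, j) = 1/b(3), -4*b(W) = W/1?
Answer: -461/3 - 6*I ≈ -153.67 - 6.0*I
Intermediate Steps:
b(W) = -W/4 (b(W) = -W/(4*1) = -W/4)
m(Q, j) = -4/3 (m(Q, j) = 1/(-1/4*3) = 1/(-3/4) = -4/3)
O(R) = 25 + R
O(V(-4)) + 134*m(28, -9) = (25 - 6*I) + 134*(-4/3) = (25 - 6*I) - 536/3 = -461/3 - 6*I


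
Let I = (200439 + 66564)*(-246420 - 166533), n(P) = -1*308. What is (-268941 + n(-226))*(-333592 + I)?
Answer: 29687401054158299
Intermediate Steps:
n(P) = -308
I = -110259689859 (I = 267003*(-412953) = -110259689859)
(-268941 + n(-226))*(-333592 + I) = (-268941 - 308)*(-333592 - 110259689859) = -269249*(-110260023451) = 29687401054158299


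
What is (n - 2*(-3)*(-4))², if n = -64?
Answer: 7744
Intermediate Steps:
(n - 2*(-3)*(-4))² = (-64 - 2*(-3)*(-4))² = (-64 + 6*(-4))² = (-64 - 24)² = (-88)² = 7744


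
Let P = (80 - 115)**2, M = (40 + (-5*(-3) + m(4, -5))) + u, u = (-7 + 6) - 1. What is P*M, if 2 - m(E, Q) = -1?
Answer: 68600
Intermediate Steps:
u = -2 (u = -1 - 1 = -2)
m(E, Q) = 3 (m(E, Q) = 2 - 1*(-1) = 2 + 1 = 3)
M = 56 (M = (40 + (-5*(-3) + 3)) - 2 = (40 + (15 + 3)) - 2 = (40 + 18) - 2 = 58 - 2 = 56)
P = 1225 (P = (-35)**2 = 1225)
P*M = 1225*56 = 68600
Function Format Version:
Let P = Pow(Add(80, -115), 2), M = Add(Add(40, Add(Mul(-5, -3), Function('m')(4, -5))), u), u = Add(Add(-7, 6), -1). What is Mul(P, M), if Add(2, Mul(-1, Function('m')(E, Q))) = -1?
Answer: 68600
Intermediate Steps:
u = -2 (u = Add(-1, -1) = -2)
Function('m')(E, Q) = 3 (Function('m')(E, Q) = Add(2, Mul(-1, -1)) = Add(2, 1) = 3)
M = 56 (M = Add(Add(40, Add(Mul(-5, -3), 3)), -2) = Add(Add(40, Add(15, 3)), -2) = Add(Add(40, 18), -2) = Add(58, -2) = 56)
P = 1225 (P = Pow(-35, 2) = 1225)
Mul(P, M) = Mul(1225, 56) = 68600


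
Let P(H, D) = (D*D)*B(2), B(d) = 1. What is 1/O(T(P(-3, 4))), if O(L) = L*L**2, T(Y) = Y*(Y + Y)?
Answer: 1/134217728 ≈ 7.4506e-9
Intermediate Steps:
P(H, D) = D**2 (P(H, D) = (D*D)*1 = D**2*1 = D**2)
T(Y) = 2*Y**2 (T(Y) = Y*(2*Y) = 2*Y**2)
O(L) = L**3
1/O(T(P(-3, 4))) = 1/((2*(4**2)**2)**3) = 1/((2*16**2)**3) = 1/((2*256)**3) = 1/(512**3) = 1/134217728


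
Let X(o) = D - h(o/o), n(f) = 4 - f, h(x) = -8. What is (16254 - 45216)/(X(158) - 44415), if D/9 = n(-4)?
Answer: 28962/44335 ≈ 0.65325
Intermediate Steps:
D = 72 (D = 9*(4 - 1*(-4)) = 9*(4 + 4) = 9*8 = 72)
X(o) = 80 (X(o) = 72 - 1*(-8) = 72 + 8 = 80)
(16254 - 45216)/(X(158) - 44415) = (16254 - 45216)/(80 - 44415) = -28962/(-44335) = -28962*(-1/44335) = 28962/44335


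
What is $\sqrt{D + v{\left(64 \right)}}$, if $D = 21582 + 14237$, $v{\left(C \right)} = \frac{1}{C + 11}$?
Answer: $\frac{\sqrt{8059278}}{15} \approx 189.26$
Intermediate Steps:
$v{\left(C \right)} = \frac{1}{11 + C}$
$D = 35819$
$\sqrt{D + v{\left(64 \right)}} = \sqrt{35819 + \frac{1}{11 + 64}} = \sqrt{35819 + \frac{1}{75}} = \sqrt{\frac{2686426}{75}} = \frac{\sqrt{8059278}}{15}$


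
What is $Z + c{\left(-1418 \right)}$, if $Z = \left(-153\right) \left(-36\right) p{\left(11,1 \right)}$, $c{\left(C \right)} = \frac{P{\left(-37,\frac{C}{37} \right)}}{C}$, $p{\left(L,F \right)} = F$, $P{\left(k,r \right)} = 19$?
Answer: $\frac{7810325}{1418} \approx 5508.0$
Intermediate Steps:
$c{\left(C \right)} = \frac{19}{C}$
$Z = 5508$ ($Z = \left(-153\right) \left(-36\right) 1 = 5508 \cdot 1 = 5508$)
$Z + c{\left(-1418 \right)} = 5508 + \frac{19}{-1418} = 5508 + 19 \left(- \frac{1}{1418}\right) = 5508 - \frac{19}{1418} = \frac{7810325}{1418}$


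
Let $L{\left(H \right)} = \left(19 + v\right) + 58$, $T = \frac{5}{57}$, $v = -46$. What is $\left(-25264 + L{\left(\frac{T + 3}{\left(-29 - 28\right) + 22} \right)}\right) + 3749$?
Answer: $-21484$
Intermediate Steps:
$T = \frac{5}{57}$ ($T = 5 \cdot \frac{1}{57} = \frac{5}{57} \approx 0.087719$)
$L{\left(H \right)} = 31$ ($L{\left(H \right)} = \left(19 - 46\right) + 58 = -27 + 58 = 31$)
$\left(-25264 + L{\left(\frac{T + 3}{\left(-29 - 28\right) + 22} \right)}\right) + 3749 = \left(-25264 + 31\right) + 3749 = -25233 + 3749 = -21484$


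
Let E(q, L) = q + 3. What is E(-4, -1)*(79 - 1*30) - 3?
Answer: -52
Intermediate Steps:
E(q, L) = 3 + q
E(-4, -1)*(79 - 1*30) - 3 = (3 - 4)*(79 - 1*30) - 3 = -(79 - 30) - 3 = -1*49 - 3 = -49 - 3 = -52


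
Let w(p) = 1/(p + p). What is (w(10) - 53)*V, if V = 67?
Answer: -70953/20 ≈ -3547.6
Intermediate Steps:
w(p) = 1/(2*p)
(w(10) - 53)*V = ((½)/10 - 53)*67 = ((½)*(⅒) - 53)*67 = (1/20 - 53)*67 = -1059/20*67 = -70953/20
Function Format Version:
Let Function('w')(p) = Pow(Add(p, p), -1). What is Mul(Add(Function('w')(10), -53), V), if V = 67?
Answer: Rational(-70953, 20) ≈ -3547.6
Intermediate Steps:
Function('w')(p) = Mul(Rational(1, 2), Pow(p, -1)) (Function('w')(p) = Pow(Mul(2, p), -1) = Mul(Rational(1, 2), Pow(p, -1)))
Mul(Add(Function('w')(10), -53), V) = Mul(Add(Mul(Rational(1, 2), Pow(10, -1)), -53), 67) = Mul(Add(Mul(Rational(1, 2), Rational(1, 10)), -53), 67) = Mul(Add(Rational(1, 20), -53), 67) = Mul(Rational(-1059, 20), 67) = Rational(-70953, 20)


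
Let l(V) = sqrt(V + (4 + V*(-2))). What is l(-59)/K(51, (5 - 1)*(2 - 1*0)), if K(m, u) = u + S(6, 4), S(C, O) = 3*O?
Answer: 3*sqrt(7)/20 ≈ 0.39686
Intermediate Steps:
K(m, u) = 12 + u (K(m, u) = u + 3*4 = u + 12 = 12 + u)
l(V) = sqrt(4 - V) (l(V) = sqrt(V + (4 - 2*V)) = sqrt(4 - V))
l(-59)/K(51, (5 - 1)*(2 - 1*0)) = sqrt(4 - 1*(-59))/(12 + (5 - 1)*(2 - 1*0)) = sqrt(4 + 59)/(12 + 4*(2 + 0)) = sqrt(63)/(12 + 4*2) = (3*sqrt(7))/(12 + 8) = (3*sqrt(7))/20 = (3*sqrt(7))*(1/20) = 3*sqrt(7)/20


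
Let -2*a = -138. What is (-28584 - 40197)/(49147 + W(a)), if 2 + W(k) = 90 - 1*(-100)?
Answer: -22927/16445 ≈ -1.3942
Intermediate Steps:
a = 69 (a = -½*(-138) = 69)
W(k) = 188 (W(k) = -2 + (90 - 1*(-100)) = -2 + (90 + 100) = -2 + 190 = 188)
(-28584 - 40197)/(49147 + W(a)) = (-28584 - 40197)/(49147 + 188) = -68781/49335 = -68781*1/49335 = -22927/16445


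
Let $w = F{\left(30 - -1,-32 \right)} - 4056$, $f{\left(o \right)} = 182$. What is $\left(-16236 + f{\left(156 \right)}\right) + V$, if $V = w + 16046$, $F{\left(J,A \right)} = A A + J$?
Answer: $-3009$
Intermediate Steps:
$F{\left(J,A \right)} = J + A^{2}$ ($F{\left(J,A \right)} = A^{2} + J = J + A^{2}$)
$w = -3001$ ($w = \left(\left(30 - -1\right) + \left(-32\right)^{2}\right) - 4056 = \left(\left(30 + 1\right) + 1024\right) - 4056 = \left(31 + 1024\right) - 4056 = 1055 - 4056 = -3001$)
$V = 13045$ ($V = -3001 + 16046 = 13045$)
$\left(-16236 + f{\left(156 \right)}\right) + V = \left(-16236 + 182\right) + 13045 = -16054 + 13045 = -3009$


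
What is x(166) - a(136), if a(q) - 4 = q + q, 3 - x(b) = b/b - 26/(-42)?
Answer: -5767/21 ≈ -274.62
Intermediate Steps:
x(b) = 29/21 (x(b) = 3 - (b/b - 26/(-42)) = 3 - (1 - 26*(-1/42)) = 3 - (1 + 13/21) = 3 - 1*34/21 = 3 - 34/21 = 29/21)
a(q) = 4 + 2*q (a(q) = 4 + (q + q) = 4 + 2*q)
x(166) - a(136) = 29/21 - (4 + 2*136) = 29/21 - (4 + 272) = 29/21 - 1*276 = 29/21 - 276 = -5767/21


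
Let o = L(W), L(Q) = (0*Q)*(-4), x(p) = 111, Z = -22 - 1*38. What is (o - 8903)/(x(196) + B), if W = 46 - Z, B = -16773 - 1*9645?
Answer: 8903/26307 ≈ 0.33843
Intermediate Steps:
B = -26418 (B = -16773 - 9645 = -26418)
Z = -60 (Z = -22 - 38 = -60)
W = 106 (W = 46 - 1*(-60) = 46 + 60 = 106)
L(Q) = 0 (L(Q) = 0*(-4) = 0)
o = 0
(o - 8903)/(x(196) + B) = (0 - 8903)/(111 - 26418) = -8903/(-26307) = -8903*(-1/26307) = 8903/26307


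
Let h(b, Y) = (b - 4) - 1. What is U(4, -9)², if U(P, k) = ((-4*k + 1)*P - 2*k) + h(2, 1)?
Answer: 26569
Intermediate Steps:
h(b, Y) = -5 + b (h(b, Y) = (-4 + b) - 1 = -5 + b)
U(P, k) = -3 - 2*k + P*(1 - 4*k) (U(P, k) = ((-4*k + 1)*P - 2*k) + (-5 + 2) = ((1 - 4*k)*P - 2*k) - 3 = (P*(1 - 4*k) - 2*k) - 3 = (-2*k + P*(1 - 4*k)) - 3 = -3 - 2*k + P*(1 - 4*k))
U(4, -9)² = (-3 + 4 - 2*(-9) - 4*4*(-9))² = (-3 + 4 + 18 + 144)² = 163² = 26569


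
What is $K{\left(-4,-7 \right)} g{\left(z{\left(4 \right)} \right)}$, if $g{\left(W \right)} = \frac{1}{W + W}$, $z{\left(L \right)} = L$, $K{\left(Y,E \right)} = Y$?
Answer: $- \frac{1}{2} \approx -0.5$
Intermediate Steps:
$g{\left(W \right)} = \frac{1}{2 W}$
$K{\left(-4,-7 \right)} g{\left(z{\left(4 \right)} \right)} = - 4 \frac{1}{2 \cdot 4} = - 4 \cdot \frac{1}{2} \cdot \frac{1}{4} = \left(-4\right) \frac{1}{8} = - \frac{1}{2}$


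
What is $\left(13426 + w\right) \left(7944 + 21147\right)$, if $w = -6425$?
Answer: $203666091$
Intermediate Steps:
$\left(13426 + w\right) \left(7944 + 21147\right) = \left(13426 - 6425\right) \left(7944 + 21147\right) = 7001 \cdot 29091 = 203666091$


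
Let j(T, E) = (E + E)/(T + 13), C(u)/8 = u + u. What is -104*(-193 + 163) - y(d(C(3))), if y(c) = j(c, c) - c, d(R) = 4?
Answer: 53100/17 ≈ 3123.5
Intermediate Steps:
C(u) = 16*u (C(u) = 8*(u + u) = 8*(2*u) = 16*u)
j(T, E) = 2*E/(13 + T) (j(T, E) = (2*E)/(13 + T) = 2*E/(13 + T))
y(c) = -c + 2*c/(13 + c) (y(c) = 2*c/(13 + c) - c = -c + 2*c/(13 + c))
-104*(-193 + 163) - y(d(C(3))) = -104*(-193 + 163) - 4*(-11 - 1*4)/(13 + 4) = -104*(-30) - 4*(-11 - 4)/17 = 3120 - 4*(-15)/17 = 3120 - 1*(-60/17) = 3120 + 60/17 = 53100/17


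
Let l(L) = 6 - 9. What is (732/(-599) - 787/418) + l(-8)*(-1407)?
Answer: 1056085033/250382 ≈ 4217.9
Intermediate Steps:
l(L) = -3
(732/(-599) - 787/418) + l(-8)*(-1407) = (732/(-599) - 787/418) - 3*(-1407) = (732*(-1/599) - 787*1/418) + 4221 = (-732/599 - 787/418) + 4221 = -777389/250382 + 4221 = 1056085033/250382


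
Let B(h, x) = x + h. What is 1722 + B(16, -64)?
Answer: 1674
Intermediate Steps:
B(h, x) = h + x
1722 + B(16, -64) = 1722 + (16 - 64) = 1722 - 48 = 1674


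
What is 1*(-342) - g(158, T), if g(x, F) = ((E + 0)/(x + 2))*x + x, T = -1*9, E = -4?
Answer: -9921/20 ≈ -496.05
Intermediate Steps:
T = -9
g(x, F) = x - 4*x/(2 + x) (g(x, F) = ((-4 + 0)/(x + 2))*x + x = (-4/(2 + x))*x + x = -4*x/(2 + x) + x = x - 4*x/(2 + x))
1*(-342) - g(158, T) = 1*(-342) - 158*(-2 + 158)/(2 + 158) = -342 - 158*156/160 = -342 - 1*3081/20 = -342 - 3081/20 = -9921/20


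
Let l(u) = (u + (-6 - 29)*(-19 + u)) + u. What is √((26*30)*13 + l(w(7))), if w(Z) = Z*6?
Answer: √9419 ≈ 97.052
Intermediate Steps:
w(Z) = 6*Z
l(u) = 665 - 33*u (l(u) = (u - 35*(-19 + u)) + u = (u + (665 - 35*u)) + u = (665 - 34*u) + u = 665 - 33*u)
√((26*30)*13 + l(w(7))) = √((26*30)*13 + (665 - 198*7)) = √(780*13 + (665 - 33*42)) = √(10140 + (665 - 1386)) = √(10140 - 721) = √9419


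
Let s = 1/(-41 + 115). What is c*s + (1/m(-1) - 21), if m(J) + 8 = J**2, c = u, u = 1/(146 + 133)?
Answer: -3055601/144522 ≈ -21.143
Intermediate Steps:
u = 1/279 ≈ 0.0035842
c = 1/279 ≈ 0.0035842
m(J) = -8 + J**2
s = 1/74 ≈ 0.013514
c*s + (1/m(-1) - 21) = (1/279)*(1/74) + (1/(-8 + (-1)**2) - 21) = 1/20646 + (1/(-8 + 1) - 21) = 1/20646 + (1/(-7) - 21) = 1/20646 + (-1/7 - 21) = 1/20646 - 148/7 = -3055601/144522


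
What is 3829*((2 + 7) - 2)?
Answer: 26803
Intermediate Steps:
3829*((2 + 7) - 2) = 3829*(9 - 2) = 3829*7 = 26803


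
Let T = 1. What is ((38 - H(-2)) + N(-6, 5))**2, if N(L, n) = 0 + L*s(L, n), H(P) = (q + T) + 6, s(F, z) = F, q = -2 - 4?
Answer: 5329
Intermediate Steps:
q = -6
H(P) = 1 (H(P) = (-6 + 1) + 6 = -5 + 6 = 1)
N(L, n) = L**2 (N(L, n) = 0 + L*L = 0 + L**2 = L**2)
((38 - H(-2)) + N(-6, 5))**2 = ((38 - 1*1) + (-6)**2)**2 = ((38 - 1) + 36)**2 = (37 + 36)**2 = 73**2 = 5329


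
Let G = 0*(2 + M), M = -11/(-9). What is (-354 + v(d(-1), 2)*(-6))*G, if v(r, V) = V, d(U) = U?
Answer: 0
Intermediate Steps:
M = 11/9 (M = -11*(-⅑) = 11/9 ≈ 1.2222)
G = 0 (G = 0*(2 + 11/9) = 0*(29/9) = 0)
(-354 + v(d(-1), 2)*(-6))*G = (-354 + 2*(-6))*0 = (-354 - 12)*0 = -366*0 = 0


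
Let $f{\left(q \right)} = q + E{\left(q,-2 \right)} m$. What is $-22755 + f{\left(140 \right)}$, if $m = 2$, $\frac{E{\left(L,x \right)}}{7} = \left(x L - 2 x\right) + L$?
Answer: $-24519$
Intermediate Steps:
$E{\left(L,x \right)} = - 14 x + 7 L + 7 L x$ ($E{\left(L,x \right)} = 7 \left(\left(x L - 2 x\right) + L\right) = 7 \left(\left(L x - 2 x\right) + L\right) = 7 \left(\left(- 2 x + L x\right) + L\right) = 7 \left(L - 2 x + L x\right) = - 14 x + 7 L + 7 L x$)
$f{\left(q \right)} = 56 - 13 q$ ($f{\left(q \right)} = q + \left(\left(-14\right) \left(-2\right) + 7 q + 7 q \left(-2\right)\right) 2 = q + \left(28 + 7 q - 14 q\right) 2 = q + \left(28 - 7 q\right) 2 = q - \left(-56 + 14 q\right) = 56 - 13 q$)
$-22755 + f{\left(140 \right)} = -22755 + \left(56 - 1820\right) = -22755 - 1764 = -24519$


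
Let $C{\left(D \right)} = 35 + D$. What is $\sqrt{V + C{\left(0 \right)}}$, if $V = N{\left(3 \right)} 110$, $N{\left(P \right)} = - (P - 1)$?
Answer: $i \sqrt{185} \approx 13.601 i$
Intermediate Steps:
$N{\left(P \right)} = 1 - P$ ($N{\left(P \right)} = - (-1 + P) = 1 - P$)
$V = -220$ ($V = \left(1 - 3\right) 110 = \left(-2\right) 110 = -220$)
$\sqrt{V + C{\left(0 \right)}} = \sqrt{-220 + \left(35 + 0\right)} = \sqrt{-220 + 35} = \sqrt{-185} = i \sqrt{185}$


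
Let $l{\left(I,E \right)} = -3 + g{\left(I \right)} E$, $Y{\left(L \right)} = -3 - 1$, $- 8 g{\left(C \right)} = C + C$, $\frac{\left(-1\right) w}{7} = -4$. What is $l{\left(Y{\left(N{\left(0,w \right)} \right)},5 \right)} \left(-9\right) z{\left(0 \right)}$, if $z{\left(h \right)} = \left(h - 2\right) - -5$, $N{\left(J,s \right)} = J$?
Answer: $-54$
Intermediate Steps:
$w = 28$ ($w = \left(-7\right) \left(-4\right) = 28$)
$z{\left(h \right)} = 3 + h$ ($z{\left(h \right)} = \left(-2 + h\right) + 5 = 3 + h$)
$g{\left(C \right)} = - \frac{C}{4}$ ($g{\left(C \right)} = - \frac{C + C}{8} = - \frac{2 C}{8} = - \frac{C}{4}$)
$Y{\left(L \right)} = -4$ ($Y{\left(L \right)} = -3 - 1 = -4$)
$l{\left(I,E \right)} = -3 - \frac{E I}{4}$ ($l{\left(I,E \right)} = -3 + - \frac{I}{4} E = -3 - \frac{E I}{4}$)
$l{\left(Y{\left(N{\left(0,w \right)} \right)},5 \right)} \left(-9\right) z{\left(0 \right)} = \left(-3 - \frac{5}{4} \left(-4\right)\right) \left(-9\right) \left(3 + 0\right) = \left(-3 + 5\right) \left(-9\right) 3 = 2 \left(-9\right) 3 = \left(-18\right) 3 = -54$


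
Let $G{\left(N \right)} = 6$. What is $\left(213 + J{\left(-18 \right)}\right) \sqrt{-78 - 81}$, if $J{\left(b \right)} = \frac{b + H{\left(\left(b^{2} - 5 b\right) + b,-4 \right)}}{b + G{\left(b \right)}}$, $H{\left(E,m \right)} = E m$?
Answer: $\frac{693 i \sqrt{159}}{2} \approx 4369.2 i$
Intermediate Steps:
$J{\left(b \right)} = \frac{- 4 b^{2} + 17 b}{6 + b}$ ($J{\left(b \right)} = \frac{b + \left(\left(b^{2} - 5 b\right) + b\right) \left(-4\right)}{b + 6} = \frac{b + \left(b^{2} - 4 b\right) \left(-4\right)}{6 + b} = \frac{b - \left(- 16 b + 4 b^{2}\right)}{6 + b} = \frac{- 4 b^{2} + 17 b}{6 + b}$)
$\left(213 + J{\left(-18 \right)}\right) \sqrt{-78 - 81} = \left(213 - \frac{18 \left(17 - -72\right)}{6 - 18}\right) \sqrt{-78 - 81} = \left(213 - \frac{18 \left(17 + 72\right)}{-12}\right) \sqrt{-159} = \left(213 - \left(- \frac{3}{2}\right) 89\right) i \sqrt{159} = \left(213 + \frac{267}{2}\right) i \sqrt{159} = \frac{693 i \sqrt{159}}{2}$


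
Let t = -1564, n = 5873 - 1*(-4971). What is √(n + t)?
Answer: 8*√145 ≈ 96.333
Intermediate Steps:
n = 10844 (n = 5873 + 4971 = 10844)
√(n + t) = √(10844 - 1564) = √9280 = 8*√145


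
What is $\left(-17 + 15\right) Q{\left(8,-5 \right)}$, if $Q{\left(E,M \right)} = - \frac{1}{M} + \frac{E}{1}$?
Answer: $- \frac{82}{5} \approx -16.4$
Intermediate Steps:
$Q{\left(E,M \right)} = E - \frac{1}{M}$ ($Q{\left(E,M \right)} = - \frac{1}{M} + E 1 = - \frac{1}{M} + E = E - \frac{1}{M}$)
$\left(-17 + 15\right) Q{\left(8,-5 \right)} = \left(-17 + 15\right) \left(8 - \frac{1}{-5}\right) = - 2 \left(8 - - \frac{1}{5}\right) = - 2 \left(8 + \frac{1}{5}\right) = \left(-2\right) \frac{41}{5} = - \frac{82}{5}$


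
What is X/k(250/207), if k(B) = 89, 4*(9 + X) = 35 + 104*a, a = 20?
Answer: 2079/356 ≈ 5.8399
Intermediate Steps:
X = 2079/4 (X = -9 + (35 + 104*20)/4 = -9 + (35 + 2080)/4 = -9 + (1/4)*2115 = -9 + 2115/4 = 2079/4 ≈ 519.75)
X/k(250/207) = (2079/4)/89 = (2079/4)*(1/89) = 2079/356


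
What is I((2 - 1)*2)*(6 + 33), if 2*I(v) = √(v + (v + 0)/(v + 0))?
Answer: 39*√3/2 ≈ 33.775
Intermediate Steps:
I(v) = √(1 + v)/2 (I(v) = √(v + (v + 0)/(v + 0))/2 = √(v + v/v)/2 = √(v + 1)/2 = √(1 + v)/2)
I((2 - 1)*2)*(6 + 33) = (√(1 + (2 - 1)*2)/2)*(6 + 33) = (√(1 + 1*2)/2)*39 = (√(1 + 2)/2)*39 = (√3/2)*39 = 39*√3/2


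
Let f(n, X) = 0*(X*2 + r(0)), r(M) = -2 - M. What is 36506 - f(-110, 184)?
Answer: 36506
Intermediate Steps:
f(n, X) = 0 (f(n, X) = 0*(X*2 + (-2 - 1*0)) = 0*(2*X + (-2 + 0)) = 0*(2*X - 2) = 0*(-2 + 2*X) = 0)
36506 - f(-110, 184) = 36506 - 1*0 = 36506 + 0 = 36506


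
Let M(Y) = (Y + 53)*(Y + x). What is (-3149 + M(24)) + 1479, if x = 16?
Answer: 1410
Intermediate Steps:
M(Y) = (16 + Y)*(53 + Y) (M(Y) = (Y + 53)*(Y + 16) = (53 + Y)*(16 + Y) = (16 + Y)*(53 + Y))
(-3149 + M(24)) + 1479 = (-3149 + (848 + 24² + 69*24)) + 1479 = (-3149 + (848 + 576 + 1656)) + 1479 = (-3149 + 3080) + 1479 = -69 + 1479 = 1410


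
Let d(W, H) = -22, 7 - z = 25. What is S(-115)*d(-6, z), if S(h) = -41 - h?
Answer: -1628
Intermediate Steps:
z = -18 (z = 7 - 1*25 = 7 - 25 = -18)
S(-115)*d(-6, z) = (-41 - 1*(-115))*(-22) = (-41 + 115)*(-22) = 74*(-22) = -1628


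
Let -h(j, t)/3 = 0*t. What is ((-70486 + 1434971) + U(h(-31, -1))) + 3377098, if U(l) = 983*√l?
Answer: 4741583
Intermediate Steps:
h(j, t) = 0 (h(j, t) = -0*t = -3*0 = 0)
((-70486 + 1434971) + U(h(-31, -1))) + 3377098 = ((-70486 + 1434971) + 983*√0) + 3377098 = (1364485 + 983*0) + 3377098 = (1364485 + 0) + 3377098 = 1364485 + 3377098 = 4741583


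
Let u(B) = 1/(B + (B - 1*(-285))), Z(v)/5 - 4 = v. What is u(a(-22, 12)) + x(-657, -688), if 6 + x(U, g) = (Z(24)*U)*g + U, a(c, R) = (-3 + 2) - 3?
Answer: 17528996830/277 ≈ 6.3282e+7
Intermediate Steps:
a(c, R) = -4 (a(c, R) = -1 - 3 = -4)
Z(v) = 20 + 5*v
x(U, g) = -6 + U + 140*U*g (x(U, g) = -6 + (((20 + 5*24)*U)*g + U) = -6 + (((20 + 120)*U)*g + U) = -6 + ((140*U)*g + U) = -6 + (140*U*g + U) = -6 + (U + 140*U*g) = -6 + U + 140*U*g)
u(B) = 1/(285 + 2*B) (u(B) = 1/(B + (B + 285)) = 1/(B + (285 + B)) = 1/(285 + 2*B))
u(a(-22, 12)) + x(-657, -688) = 1/(285 + 2*(-4)) + (-6 - 657 + 140*(-657)*(-688)) = 1/(285 - 8) + (-6 - 657 + 63282240) = 1/277 + 63281577 = 17528996830/277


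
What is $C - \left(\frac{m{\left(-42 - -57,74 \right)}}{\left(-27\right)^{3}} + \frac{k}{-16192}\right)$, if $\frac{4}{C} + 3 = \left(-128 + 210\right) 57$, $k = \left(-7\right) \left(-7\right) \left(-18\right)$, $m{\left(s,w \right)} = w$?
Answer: $- \frac{1374422191}{27568167264} \approx -0.049855$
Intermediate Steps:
$k = -882$ ($k = 49 \left(-18\right) = -882$)
$C = \frac{4}{4671}$ ($C = \frac{4}{-3 + \left(-128 + 210\right) 57} = \frac{4}{-3 + 82 \cdot 57} = \frac{4}{-3 + 4674} = \frac{4}{4671} \approx 0.00085635$)
$C - \left(\frac{m{\left(-42 - -57,74 \right)}}{\left(-27\right)^{3}} + \frac{k}{-16192}\right) = \frac{4}{4671} - \left(\frac{74}{\left(-27\right)^{3}} - \frac{882}{-16192}\right) = \frac{4}{4671} - \left(\frac{74}{-19683} - - \frac{441}{8096}\right) = \frac{4}{4671} - \left(74 \left(- \frac{1}{19683}\right) + \frac{441}{8096}\right) = \frac{4}{4671} - \left(- \frac{74}{19683} + \frac{441}{8096}\right) = \frac{4}{4671} - \frac{8081099}{159353568} = - \frac{1374422191}{27568167264}$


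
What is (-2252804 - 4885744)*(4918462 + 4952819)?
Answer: -70466613239988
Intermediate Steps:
(-2252804 - 4885744)*(4918462 + 4952819) = -7138548*9871281 = -70466613239988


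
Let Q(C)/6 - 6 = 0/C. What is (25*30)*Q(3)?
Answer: 27000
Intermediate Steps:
Q(C) = 36 (Q(C) = 36 + 6*(0/C) = 36 + 6*0 = 36 + 0 = 36)
(25*30)*Q(3) = (25*30)*36 = 750*36 = 27000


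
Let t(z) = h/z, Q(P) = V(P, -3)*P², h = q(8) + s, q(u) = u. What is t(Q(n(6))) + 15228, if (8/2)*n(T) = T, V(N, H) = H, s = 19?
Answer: 15224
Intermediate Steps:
n(T) = T/4
h = 27 (h = 8 + 19 = 27)
Q(P) = -3*P²
t(z) = 27/z
t(Q(n(6))) + 15228 = 27/((-3*((¼)*6)²)) + 15228 = 27/((-3*(3/2)²)) + 15228 = 27/((-3*9/4)) + 15228 = 27/(-27/4) + 15228 = 27*(-4/27) + 15228 = -4 + 15228 = 15224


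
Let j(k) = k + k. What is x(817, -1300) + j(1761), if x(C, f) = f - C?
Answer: 1405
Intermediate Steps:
j(k) = 2*k
x(817, -1300) + j(1761) = (-1300 - 1*817) + 2*1761 = (-1300 - 817) + 3522 = -2117 + 3522 = 1405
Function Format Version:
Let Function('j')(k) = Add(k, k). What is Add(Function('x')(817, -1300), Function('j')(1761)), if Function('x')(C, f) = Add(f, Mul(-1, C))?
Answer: 1405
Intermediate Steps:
Function('j')(k) = Mul(2, k)
Add(Function('x')(817, -1300), Function('j')(1761)) = Add(Add(-1300, Mul(-1, 817)), Mul(2, 1761)) = Add(Add(-1300, -817), 3522) = Add(-2117, 3522) = 1405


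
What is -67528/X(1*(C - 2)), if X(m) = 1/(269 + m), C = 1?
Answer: -18097504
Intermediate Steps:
-67528/X(1*(C - 2)) = -67528/(1/(269 + 1*(1 - 2))) = -67528/(1/(269 + 1*(-1))) = -67528/(1/(269 - 1)) = -67528/(1/268) = -67528/1/268 = -67528*268 = -18097504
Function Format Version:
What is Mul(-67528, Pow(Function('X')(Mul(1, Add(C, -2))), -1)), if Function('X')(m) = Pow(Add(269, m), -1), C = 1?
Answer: -18097504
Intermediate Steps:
Mul(-67528, Pow(Function('X')(Mul(1, Add(C, -2))), -1)) = Mul(-67528, Pow(Pow(Add(269, Mul(1, Add(1, -2))), -1), -1)) = Mul(-67528, Pow(Pow(Add(269, Mul(1, -1)), -1), -1)) = Mul(-67528, Pow(Pow(Add(269, -1), -1), -1)) = Mul(-67528, Pow(Pow(268, -1), -1)) = Mul(-67528, Pow(Rational(1, 268), -1)) = Mul(-67528, 268) = -18097504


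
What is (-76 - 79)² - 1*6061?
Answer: 17964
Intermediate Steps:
(-76 - 79)² - 1*6061 = (-155)² - 6061 = 24025 - 6061 = 17964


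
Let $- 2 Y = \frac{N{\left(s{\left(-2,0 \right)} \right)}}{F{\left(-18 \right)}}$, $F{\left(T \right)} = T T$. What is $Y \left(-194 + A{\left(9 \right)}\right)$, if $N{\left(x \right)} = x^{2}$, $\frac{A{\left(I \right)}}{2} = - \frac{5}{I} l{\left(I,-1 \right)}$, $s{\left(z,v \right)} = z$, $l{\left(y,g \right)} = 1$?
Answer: $\frac{878}{729} \approx 1.2044$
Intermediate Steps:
$F{\left(T \right)} = T^{2}$
$A{\left(I \right)} = - \frac{10}{I}$ ($A{\left(I \right)} = 2 - \frac{5}{I} 1 = 2 \left(- \frac{5}{I}\right) = - \frac{10}{I}$)
$Y = - \frac{1}{162}$ ($Y = - \frac{\left(-2\right)^{2} \frac{1}{\left(-18\right)^{2}}}{2} = - \frac{4 \cdot \frac{1}{324}}{2} = \left(- \frac{1}{2}\right) \frac{1}{81} = - \frac{1}{162} \approx -0.0061728$)
$Y \left(-194 + A{\left(9 \right)}\right) = - \frac{-194 - \frac{10}{9}}{162} = \left(- \frac{1}{162}\right) \left(- \frac{1756}{9}\right) = \frac{878}{729}$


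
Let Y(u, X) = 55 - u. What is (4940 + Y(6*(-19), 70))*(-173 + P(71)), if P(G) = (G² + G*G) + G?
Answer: 50987820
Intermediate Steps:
P(G) = G + 2*G² (P(G) = (G² + G²) + G = 2*G² + G = G + 2*G²)
(4940 + Y(6*(-19), 70))*(-173 + P(71)) = (4940 + (55 - 6*(-19)))*(-173 + 71*(1 + 2*71)) = (4940 + (55 - 1*(-114)))*(-173 + 71*(1 + 142)) = (4940 + (55 + 114))*(-173 + 71*143) = (4940 + 169)*(-173 + 10153) = 5109*9980 = 50987820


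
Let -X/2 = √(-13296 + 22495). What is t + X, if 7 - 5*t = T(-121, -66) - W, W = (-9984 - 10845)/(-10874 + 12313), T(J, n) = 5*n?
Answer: 464114/7195 - 2*√9199 ≈ -127.32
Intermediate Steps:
W = -20829/1439 ≈ -14.475
t = 464114/7195 (t = 7/5 - (5*(-66) - 1*(-20829/1439))/5 = 7/5 - (-330 + 20829/1439)/5 = 7/5 - ⅕*(-454041/1439) = 7/5 + 454041/7195 = 464114/7195 ≈ 64.505)
X = -2*√9199 (X = -2*√(-13296 + 22495) = -2*√9199 ≈ -191.82)
t + X = 464114/7195 - 2*√9199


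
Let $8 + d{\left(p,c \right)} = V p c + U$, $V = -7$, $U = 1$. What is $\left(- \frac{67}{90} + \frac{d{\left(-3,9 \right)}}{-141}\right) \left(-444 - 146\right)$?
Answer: $\frac{507931}{423} \approx 1200.8$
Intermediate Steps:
$d{\left(p,c \right)} = -7 - 7 c p$ ($d{\left(p,c \right)} = -8 + \left(- 7 p c + 1\right) = -8 - \left(-1 + 7 c p\right) = -7 - 7 c p$)
$\left(- \frac{67}{90} + \frac{d{\left(-3,9 \right)}}{-141}\right) \left(-444 - 146\right) = \left(- \frac{67}{90} + \frac{-7 - 63 \left(-3\right)}{-141}\right) \left(-444 - 146\right) = \left(\left(-67\right) \frac{1}{90} + \left(-7 + 189\right) \left(- \frac{1}{141}\right)\right) \left(-590\right) = \left(- \frac{67}{90} + 182 \left(- \frac{1}{141}\right)\right) \left(-590\right) = \left(- \frac{67}{90} - \frac{182}{141}\right) \left(-590\right) = \left(- \frac{8609}{4230}\right) \left(-590\right) = \frac{507931}{423}$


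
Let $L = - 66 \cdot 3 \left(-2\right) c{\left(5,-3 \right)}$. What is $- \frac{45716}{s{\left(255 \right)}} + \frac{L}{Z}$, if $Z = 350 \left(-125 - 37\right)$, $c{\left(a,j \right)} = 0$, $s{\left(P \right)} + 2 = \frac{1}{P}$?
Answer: $\frac{11657580}{509} \approx 22903.0$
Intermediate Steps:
$s{\left(P \right)} = -2 + \frac{1}{P}$
$L = 0$ ($L = - 66 \cdot 3 \left(-2\right) 0 = \left(-66\right) \left(-6\right) 0 = 396 \cdot 0 = 0$)
$Z = -56700$ ($Z = 350 \left(-162\right) = -56700$)
$- \frac{45716}{s{\left(255 \right)}} + \frac{L}{Z} = - \frac{45716}{-2 + \frac{1}{255}} + \frac{0}{-56700} = - \frac{45716}{-2 + \frac{1}{255}} + 0 \left(- \frac{1}{56700}\right) = - \frac{45716}{- \frac{509}{255}} + 0 = \left(-45716\right) \left(- \frac{255}{509}\right) + 0 = \frac{11657580}{509} + 0 = \frac{11657580}{509}$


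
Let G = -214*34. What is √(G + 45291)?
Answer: √38015 ≈ 194.97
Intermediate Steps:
G = -7276
√(G + 45291) = √(-7276 + 45291) = √38015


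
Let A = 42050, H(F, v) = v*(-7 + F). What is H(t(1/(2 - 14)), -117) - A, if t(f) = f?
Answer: -164885/4 ≈ -41221.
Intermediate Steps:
H(t(1/(2 - 14)), -117) - A = -117*(-7 + 1/(2 - 14)) - 1*42050 = -117*(-7 + 1/(-12)) - 42050 = -117*(-7 - 1/12) - 42050 = -117*(-85/12) - 42050 = 3315/4 - 42050 = -164885/4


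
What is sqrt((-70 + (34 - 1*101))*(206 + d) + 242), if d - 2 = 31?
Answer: I*sqrt(32501) ≈ 180.28*I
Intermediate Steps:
d = 33 (d = 2 + 31 = 33)
sqrt((-70 + (34 - 1*101))*(206 + d) + 242) = sqrt((-70 + (34 - 1*101))*(206 + 33) + 242) = sqrt((-70 + (34 - 101))*239 + 242) = sqrt((-70 - 67)*239 + 242) = sqrt(-137*239 + 242) = sqrt(-32743 + 242) = sqrt(-32501) = I*sqrt(32501)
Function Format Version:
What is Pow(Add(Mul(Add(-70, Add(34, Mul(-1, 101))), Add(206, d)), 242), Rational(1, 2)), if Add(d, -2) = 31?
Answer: Mul(I, Pow(32501, Rational(1, 2))) ≈ Mul(180.28, I)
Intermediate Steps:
d = 33 (d = Add(2, 31) = 33)
Pow(Add(Mul(Add(-70, Add(34, Mul(-1, 101))), Add(206, d)), 242), Rational(1, 2)) = Pow(Add(Mul(Add(-70, Add(34, Mul(-1, 101))), Add(206, 33)), 242), Rational(1, 2)) = Pow(Add(Mul(Add(-70, Add(34, -101)), 239), 242), Rational(1, 2)) = Pow(Add(Mul(Add(-70, -67), 239), 242), Rational(1, 2)) = Pow(Add(Mul(-137, 239), 242), Rational(1, 2)) = Pow(Add(-32743, 242), Rational(1, 2)) = Pow(-32501, Rational(1, 2)) = Mul(I, Pow(32501, Rational(1, 2)))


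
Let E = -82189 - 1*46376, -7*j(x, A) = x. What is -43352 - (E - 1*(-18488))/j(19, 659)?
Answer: -1594227/19 ≈ -83907.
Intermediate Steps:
j(x, A) = -x/7
E = -128565 (E = -82189 - 46376 = -128565)
-43352 - (E - 1*(-18488))/j(19, 659) = -43352 - (-128565 - 1*(-18488))/((-1/7*19)) = -43352 - (-128565 + 18488)/(-19/7) = -43352 - (-110077)*(-7)/19 = -43352 - 1*770539/19 = -43352 - 770539/19 = -1594227/19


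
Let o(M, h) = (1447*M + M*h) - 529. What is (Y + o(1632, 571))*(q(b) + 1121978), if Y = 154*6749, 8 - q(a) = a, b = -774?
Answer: 4864013012680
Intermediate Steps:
q(a) = 8 - a
o(M, h) = -529 + 1447*M + M*h
Y = 1039346
(Y + o(1632, 571))*(q(b) + 1121978) = (1039346 + (-529 + 1447*1632 + 1632*571))*((8 - 1*(-774)) + 1121978) = (1039346 + (-529 + 2361504 + 931872))*((8 + 774) + 1121978) = (1039346 + 3292847)*(782 + 1121978) = 4332193*1122760 = 4864013012680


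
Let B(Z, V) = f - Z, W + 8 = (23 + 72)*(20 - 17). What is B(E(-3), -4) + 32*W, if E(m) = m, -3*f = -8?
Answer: 26609/3 ≈ 8869.7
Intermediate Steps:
f = 8/3 (f = -1/3*(-8) = 8/3 ≈ 2.6667)
W = 277 (W = -8 + (23 + 72)*(20 - 17) = -8 + 95*3 = -8 + 285 = 277)
B(Z, V) = 8/3 - Z
B(E(-3), -4) + 32*W = (8/3 - 1*(-3)) + 32*277 = (8/3 + 3) + 8864 = 17/3 + 8864 = 26609/3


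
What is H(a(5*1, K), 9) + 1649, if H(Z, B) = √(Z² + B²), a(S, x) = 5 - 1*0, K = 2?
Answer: 1649 + √106 ≈ 1659.3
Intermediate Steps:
a(S, x) = 5 (a(S, x) = 5 + 0 = 5)
H(Z, B) = √(B² + Z²)
H(a(5*1, K), 9) + 1649 = √(9² + 5²) + 1649 = √(81 + 25) + 1649 = √106 + 1649 = 1649 + √106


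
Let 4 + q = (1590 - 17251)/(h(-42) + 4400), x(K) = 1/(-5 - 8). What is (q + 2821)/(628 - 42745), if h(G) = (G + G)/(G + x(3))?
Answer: -6774465197/101413187364 ≈ -0.066801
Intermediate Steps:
x(K) = -1/13 (x(K) = 1/(-13) = -1/13)
h(G) = 2*G/(-1/13 + G) (h(G) = (G + G)/(G - 1/13) = (2*G)/(-1/13 + G) = 2*G/(-1/13 + G))
q = -18198135/2407892 (q = -4 + (1590 - 17251)/(26*(-42)/(-1 + 13*(-42)) + 4400) = -4 - 15661/(26*(-42)/(-1 - 546) + 4400) = -4 - 15661/(26*(-42)/(-547) + 4400) = -4 - 15661/(26*(-42)*(-1/547) + 4400) = -4 - 15661/(1092/547 + 4400) = -4 - 15661/2407892/547 = -4 - 15661*547/2407892 = -4 - 8566567/2407892 = -18198135/2407892 ≈ -7.5577)
(q + 2821)/(628 - 42745) = (-18198135/2407892 + 2821)/(628 - 42745) = (6774465197/2407892)/(-42117) = (6774465197/2407892)*(-1/42117) = -6774465197/101413187364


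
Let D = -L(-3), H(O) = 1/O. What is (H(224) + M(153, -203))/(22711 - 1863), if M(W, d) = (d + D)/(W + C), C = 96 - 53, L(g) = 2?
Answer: -1633/32689664 ≈ -4.9955e-5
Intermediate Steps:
C = 43
D = -2 (D = -1*2 = -2)
M(W, d) = (-2 + d)/(43 + W) (M(W, d) = (d - 2)/(W + 43) = (-2 + d)/(43 + W))
(H(224) + M(153, -203))/(22711 - 1863) = (1/224 + (-2 - 203)/(43 + 153))/(22711 - 1863) = (1/224 - 205/196)/20848 = (1/224 + (1/196)*(-205))*(1/20848) = (1/224 - 205/196)*(1/20848) = -1633/1568*1/20848 = -1633/32689664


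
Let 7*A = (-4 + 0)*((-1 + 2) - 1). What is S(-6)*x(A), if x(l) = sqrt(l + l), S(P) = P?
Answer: 0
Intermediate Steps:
A = 0 (A = ((-4 + 0)*((-1 + 2) - 1))/7 = (-4*(1 - 1))/7 = (-4*0)/7 = (1/7)*0 = 0)
x(l) = sqrt(2)*sqrt(l) (x(l) = sqrt(2*l) = sqrt(2)*sqrt(l))
S(-6)*x(A) = -6*sqrt(2)*sqrt(0) = -6*sqrt(2)*0 = -6*0 = 0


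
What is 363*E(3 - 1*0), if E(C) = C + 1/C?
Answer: 1210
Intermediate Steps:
363*E(3 - 1*0) = 363*((3 - 1*0) + 1/(3 - 1*0)) = 363*((3 + 0) + 1/(3 + 0)) = 363*(3 + 1/3) = 363*(3 + ⅓) = 363*(10/3) = 1210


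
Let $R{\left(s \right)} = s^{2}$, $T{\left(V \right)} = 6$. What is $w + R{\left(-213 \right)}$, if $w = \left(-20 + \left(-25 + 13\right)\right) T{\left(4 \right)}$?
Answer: $45177$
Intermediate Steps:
$w = -192$ ($w = \left(-20 + \left(-25 + 13\right)\right) 6 = \left(-20 - 12\right) 6 = \left(-32\right) 6 = -192$)
$w + R{\left(-213 \right)} = -192 + \left(-213\right)^{2} = -192 + 45369 = 45177$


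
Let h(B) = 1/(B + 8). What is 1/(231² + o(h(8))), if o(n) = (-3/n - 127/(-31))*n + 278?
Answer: 496/26603583 ≈ 1.8644e-5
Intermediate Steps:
h(B) = 1/(8 + B)
o(n) = 278 + n*(127/31 - 3/n) (o(n) = (-3/n - 127*(-1/31))*n + 278 = (-3/n + 127/31)*n + 278 = (127/31 - 3/n)*n + 278 = n*(127/31 - 3/n) + 278 = 278 + n*(127/31 - 3/n))
1/(231² + o(h(8))) = 1/(231² + (275 + 127/(31*(8 + 8)))) = 1/(53361 + (275 + (127/31)/16)) = 1/(53361 + (275 + (127/31)*(1/16))) = 1/(53361 + (275 + 127/496)) = 1/(53361 + 136527/496) = 1/(26603583/496) = 496/26603583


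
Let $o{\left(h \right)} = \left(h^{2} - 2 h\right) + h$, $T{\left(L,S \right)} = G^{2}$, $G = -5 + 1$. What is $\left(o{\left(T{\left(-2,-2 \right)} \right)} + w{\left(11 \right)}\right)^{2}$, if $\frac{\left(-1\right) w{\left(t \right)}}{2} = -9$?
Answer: $66564$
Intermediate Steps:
$G = -4$
$w{\left(t \right)} = 18$ ($w{\left(t \right)} = \left(-2\right) \left(-9\right) = 18$)
$T{\left(L,S \right)} = 16$ ($T{\left(L,S \right)} = \left(-4\right)^{2} = 16$)
$o{\left(h \right)} = h^{2} - h$
$\left(o{\left(T{\left(-2,-2 \right)} \right)} + w{\left(11 \right)}\right)^{2} = \left(16 \left(-1 + 16\right) + 18\right)^{2} = \left(16 \cdot 15 + 18\right)^{2} = \left(240 + 18\right)^{2} = 258^{2} = 66564$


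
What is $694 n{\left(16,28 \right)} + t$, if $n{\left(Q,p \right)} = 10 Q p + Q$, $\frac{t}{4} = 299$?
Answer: $3121420$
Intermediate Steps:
$t = 1196$ ($t = 4 \cdot 299 = 1196$)
$n{\left(Q,p \right)} = Q + 10 Q p$ ($n{\left(Q,p \right)} = 10 Q p + Q = Q + 10 Q p$)
$694 n{\left(16,28 \right)} + t = 694 \cdot 16 \left(1 + 10 \cdot 28\right) + 1196 = 694 \cdot 16 \left(1 + 280\right) + 1196 = 694 \cdot 16 \cdot 281 + 1196 = 694 \cdot 4496 + 1196 = 3120224 + 1196 = 3121420$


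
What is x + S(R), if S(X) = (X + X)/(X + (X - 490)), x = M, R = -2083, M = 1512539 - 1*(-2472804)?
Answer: 9277880587/2328 ≈ 3.9853e+6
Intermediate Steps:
M = 3985343 (M = 1512539 + 2472804 = 3985343)
x = 3985343
S(X) = 2*X/(-490 + 2*X) (S(X) = (2*X)/(X + (-490 + X)) = (2*X)/(-490 + 2*X) = 2*X/(-490 + 2*X))
x + S(R) = 3985343 - 2083/(-245 - 2083) = 3985343 - 2083/(-2328) = 3985343 - 2083*(-1/2328) = 3985343 + 2083/2328 = 9277880587/2328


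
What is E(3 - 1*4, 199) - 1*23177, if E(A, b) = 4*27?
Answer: -23069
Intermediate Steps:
E(A, b) = 108
E(3 - 1*4, 199) - 1*23177 = 108 - 1*23177 = 108 - 23177 = -23069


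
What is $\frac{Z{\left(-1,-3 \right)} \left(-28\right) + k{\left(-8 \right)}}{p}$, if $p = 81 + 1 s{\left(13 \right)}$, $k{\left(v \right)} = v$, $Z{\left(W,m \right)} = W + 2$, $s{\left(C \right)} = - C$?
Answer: $- \frac{9}{17} \approx -0.52941$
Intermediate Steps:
$Z{\left(W,m \right)} = 2 + W$
$p = 68$ ($p = 81 + 1 \left(\left(-1\right) 13\right) = 81 + 1 \left(-13\right) = 81 - 13 = 68$)
$\frac{Z{\left(-1,-3 \right)} \left(-28\right) + k{\left(-8 \right)}}{p} = \frac{\left(2 - 1\right) \left(-28\right) - 8}{68} = \left(1 \left(-28\right) - 8\right) \frac{1}{68} = \left(-28 - 8\right) \frac{1}{68} = \left(-36\right) \frac{1}{68} = - \frac{9}{17}$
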